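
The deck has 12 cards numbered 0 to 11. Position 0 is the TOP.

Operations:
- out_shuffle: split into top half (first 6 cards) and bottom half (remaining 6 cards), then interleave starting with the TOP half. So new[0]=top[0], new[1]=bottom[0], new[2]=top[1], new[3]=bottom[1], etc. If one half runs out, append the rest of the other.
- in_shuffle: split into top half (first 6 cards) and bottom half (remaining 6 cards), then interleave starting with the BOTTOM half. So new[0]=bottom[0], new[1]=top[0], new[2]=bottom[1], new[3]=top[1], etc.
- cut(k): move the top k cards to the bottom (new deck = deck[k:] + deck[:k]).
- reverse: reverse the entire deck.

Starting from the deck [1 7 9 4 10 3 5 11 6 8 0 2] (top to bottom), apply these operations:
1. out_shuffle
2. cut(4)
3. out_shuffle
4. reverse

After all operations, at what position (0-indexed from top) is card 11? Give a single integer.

After op 1 (out_shuffle): [1 5 7 11 9 6 4 8 10 0 3 2]
After op 2 (cut(4)): [9 6 4 8 10 0 3 2 1 5 7 11]
After op 3 (out_shuffle): [9 3 6 2 4 1 8 5 10 7 0 11]
After op 4 (reverse): [11 0 7 10 5 8 1 4 2 6 3 9]
Card 11 is at position 0.

Answer: 0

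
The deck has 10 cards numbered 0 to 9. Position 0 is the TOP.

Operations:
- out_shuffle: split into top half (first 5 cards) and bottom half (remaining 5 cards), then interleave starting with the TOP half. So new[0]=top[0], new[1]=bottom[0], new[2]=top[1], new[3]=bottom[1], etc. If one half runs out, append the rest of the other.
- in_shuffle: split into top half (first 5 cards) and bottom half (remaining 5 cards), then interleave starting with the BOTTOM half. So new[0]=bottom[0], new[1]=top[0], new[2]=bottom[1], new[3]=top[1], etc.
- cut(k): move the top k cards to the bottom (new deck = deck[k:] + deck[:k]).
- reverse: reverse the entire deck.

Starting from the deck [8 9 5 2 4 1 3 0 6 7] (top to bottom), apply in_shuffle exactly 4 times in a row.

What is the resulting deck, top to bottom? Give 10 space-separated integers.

After op 1 (in_shuffle): [1 8 3 9 0 5 6 2 7 4]
After op 2 (in_shuffle): [5 1 6 8 2 3 7 9 4 0]
After op 3 (in_shuffle): [3 5 7 1 9 6 4 8 0 2]
After op 4 (in_shuffle): [6 3 4 5 8 7 0 1 2 9]

Answer: 6 3 4 5 8 7 0 1 2 9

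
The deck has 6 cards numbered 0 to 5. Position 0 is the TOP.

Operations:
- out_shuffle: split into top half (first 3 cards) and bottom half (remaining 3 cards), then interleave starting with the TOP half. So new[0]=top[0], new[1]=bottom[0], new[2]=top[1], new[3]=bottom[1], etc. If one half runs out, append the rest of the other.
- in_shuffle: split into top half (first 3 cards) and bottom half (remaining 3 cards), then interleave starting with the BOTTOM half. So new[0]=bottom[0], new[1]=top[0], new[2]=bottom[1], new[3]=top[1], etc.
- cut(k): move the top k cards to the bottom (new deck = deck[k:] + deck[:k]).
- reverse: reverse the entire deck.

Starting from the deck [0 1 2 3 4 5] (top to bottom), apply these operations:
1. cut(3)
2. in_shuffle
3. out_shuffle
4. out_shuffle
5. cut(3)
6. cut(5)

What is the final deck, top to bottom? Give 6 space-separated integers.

Answer: 4 1 3 5 0 2

Derivation:
After op 1 (cut(3)): [3 4 5 0 1 2]
After op 2 (in_shuffle): [0 3 1 4 2 5]
After op 3 (out_shuffle): [0 4 3 2 1 5]
After op 4 (out_shuffle): [0 2 4 1 3 5]
After op 5 (cut(3)): [1 3 5 0 2 4]
After op 6 (cut(5)): [4 1 3 5 0 2]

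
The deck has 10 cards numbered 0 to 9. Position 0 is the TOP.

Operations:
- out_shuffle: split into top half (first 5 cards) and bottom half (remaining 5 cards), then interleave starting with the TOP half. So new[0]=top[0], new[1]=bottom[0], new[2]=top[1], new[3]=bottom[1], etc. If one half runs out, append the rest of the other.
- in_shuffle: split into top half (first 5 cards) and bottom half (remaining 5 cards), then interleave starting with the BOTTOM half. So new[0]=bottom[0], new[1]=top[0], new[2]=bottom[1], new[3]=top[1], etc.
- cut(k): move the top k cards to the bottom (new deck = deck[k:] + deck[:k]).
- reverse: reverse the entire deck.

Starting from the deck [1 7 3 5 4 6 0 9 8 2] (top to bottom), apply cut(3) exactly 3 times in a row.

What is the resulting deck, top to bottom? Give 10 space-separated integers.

Answer: 2 1 7 3 5 4 6 0 9 8

Derivation:
After op 1 (cut(3)): [5 4 6 0 9 8 2 1 7 3]
After op 2 (cut(3)): [0 9 8 2 1 7 3 5 4 6]
After op 3 (cut(3)): [2 1 7 3 5 4 6 0 9 8]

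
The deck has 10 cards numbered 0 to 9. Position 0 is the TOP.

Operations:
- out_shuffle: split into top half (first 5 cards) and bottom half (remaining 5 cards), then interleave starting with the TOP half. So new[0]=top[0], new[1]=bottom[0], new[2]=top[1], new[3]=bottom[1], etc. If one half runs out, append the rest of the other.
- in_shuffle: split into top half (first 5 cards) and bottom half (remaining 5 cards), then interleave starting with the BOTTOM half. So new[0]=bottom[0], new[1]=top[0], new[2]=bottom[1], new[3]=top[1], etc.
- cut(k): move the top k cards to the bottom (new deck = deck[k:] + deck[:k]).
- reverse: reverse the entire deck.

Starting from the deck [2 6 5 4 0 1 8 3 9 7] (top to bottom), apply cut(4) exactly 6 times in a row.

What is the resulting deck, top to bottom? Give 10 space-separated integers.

After op 1 (cut(4)): [0 1 8 3 9 7 2 6 5 4]
After op 2 (cut(4)): [9 7 2 6 5 4 0 1 8 3]
After op 3 (cut(4)): [5 4 0 1 8 3 9 7 2 6]
After op 4 (cut(4)): [8 3 9 7 2 6 5 4 0 1]
After op 5 (cut(4)): [2 6 5 4 0 1 8 3 9 7]
After op 6 (cut(4)): [0 1 8 3 9 7 2 6 5 4]

Answer: 0 1 8 3 9 7 2 6 5 4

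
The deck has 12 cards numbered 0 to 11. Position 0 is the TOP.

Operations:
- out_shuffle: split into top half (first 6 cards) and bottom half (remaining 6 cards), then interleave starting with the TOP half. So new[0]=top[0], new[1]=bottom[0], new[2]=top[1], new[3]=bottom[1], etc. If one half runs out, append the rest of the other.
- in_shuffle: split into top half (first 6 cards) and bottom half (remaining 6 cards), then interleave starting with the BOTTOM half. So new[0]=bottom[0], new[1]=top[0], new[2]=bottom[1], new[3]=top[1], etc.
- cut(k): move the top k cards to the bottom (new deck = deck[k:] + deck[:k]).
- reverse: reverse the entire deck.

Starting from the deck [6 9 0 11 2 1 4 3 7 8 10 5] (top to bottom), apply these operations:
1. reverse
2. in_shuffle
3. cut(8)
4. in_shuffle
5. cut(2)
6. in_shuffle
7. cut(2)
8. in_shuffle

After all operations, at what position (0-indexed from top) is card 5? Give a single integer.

Answer: 9

Derivation:
After op 1 (reverse): [5 10 8 7 3 4 1 2 11 0 9 6]
After op 2 (in_shuffle): [1 5 2 10 11 8 0 7 9 3 6 4]
After op 3 (cut(8)): [9 3 6 4 1 5 2 10 11 8 0 7]
After op 4 (in_shuffle): [2 9 10 3 11 6 8 4 0 1 7 5]
After op 5 (cut(2)): [10 3 11 6 8 4 0 1 7 5 2 9]
After op 6 (in_shuffle): [0 10 1 3 7 11 5 6 2 8 9 4]
After op 7 (cut(2)): [1 3 7 11 5 6 2 8 9 4 0 10]
After op 8 (in_shuffle): [2 1 8 3 9 7 4 11 0 5 10 6]
Card 5 is at position 9.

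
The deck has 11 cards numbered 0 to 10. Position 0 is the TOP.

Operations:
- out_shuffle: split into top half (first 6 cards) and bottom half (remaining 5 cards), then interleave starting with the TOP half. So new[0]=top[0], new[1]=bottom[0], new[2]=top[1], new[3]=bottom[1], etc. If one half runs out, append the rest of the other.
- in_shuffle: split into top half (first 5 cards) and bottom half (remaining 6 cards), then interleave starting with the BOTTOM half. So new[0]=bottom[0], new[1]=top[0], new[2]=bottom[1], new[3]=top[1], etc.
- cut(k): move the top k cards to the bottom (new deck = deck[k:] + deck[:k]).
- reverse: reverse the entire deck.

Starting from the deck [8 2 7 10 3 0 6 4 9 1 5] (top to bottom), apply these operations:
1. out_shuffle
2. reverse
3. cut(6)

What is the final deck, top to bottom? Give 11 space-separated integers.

After op 1 (out_shuffle): [8 6 2 4 7 9 10 1 3 5 0]
After op 2 (reverse): [0 5 3 1 10 9 7 4 2 6 8]
After op 3 (cut(6)): [7 4 2 6 8 0 5 3 1 10 9]

Answer: 7 4 2 6 8 0 5 3 1 10 9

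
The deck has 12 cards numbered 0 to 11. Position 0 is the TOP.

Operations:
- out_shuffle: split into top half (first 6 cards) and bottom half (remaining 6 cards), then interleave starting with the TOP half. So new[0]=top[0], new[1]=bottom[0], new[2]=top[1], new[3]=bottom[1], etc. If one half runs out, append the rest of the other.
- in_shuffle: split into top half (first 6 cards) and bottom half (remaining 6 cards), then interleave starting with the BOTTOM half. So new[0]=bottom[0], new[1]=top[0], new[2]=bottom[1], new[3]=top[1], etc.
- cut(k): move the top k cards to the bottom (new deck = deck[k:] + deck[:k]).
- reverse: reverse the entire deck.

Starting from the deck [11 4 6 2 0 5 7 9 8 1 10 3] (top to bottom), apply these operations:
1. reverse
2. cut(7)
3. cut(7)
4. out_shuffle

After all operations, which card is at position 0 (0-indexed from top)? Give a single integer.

Answer: 1

Derivation:
After op 1 (reverse): [3 10 1 8 9 7 5 0 2 6 4 11]
After op 2 (cut(7)): [0 2 6 4 11 3 10 1 8 9 7 5]
After op 3 (cut(7)): [1 8 9 7 5 0 2 6 4 11 3 10]
After op 4 (out_shuffle): [1 2 8 6 9 4 7 11 5 3 0 10]
Position 0: card 1.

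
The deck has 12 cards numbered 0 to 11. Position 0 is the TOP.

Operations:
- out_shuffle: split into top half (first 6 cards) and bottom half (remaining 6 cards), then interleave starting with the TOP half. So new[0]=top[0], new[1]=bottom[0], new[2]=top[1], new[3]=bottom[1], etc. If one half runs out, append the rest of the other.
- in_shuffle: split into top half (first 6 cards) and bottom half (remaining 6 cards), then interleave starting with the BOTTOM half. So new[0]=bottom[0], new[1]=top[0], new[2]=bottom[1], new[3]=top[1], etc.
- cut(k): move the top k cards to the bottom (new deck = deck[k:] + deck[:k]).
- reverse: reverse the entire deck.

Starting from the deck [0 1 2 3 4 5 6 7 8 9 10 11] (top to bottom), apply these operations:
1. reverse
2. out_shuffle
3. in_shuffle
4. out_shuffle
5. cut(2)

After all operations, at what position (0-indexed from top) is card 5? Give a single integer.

After op 1 (reverse): [11 10 9 8 7 6 5 4 3 2 1 0]
After op 2 (out_shuffle): [11 5 10 4 9 3 8 2 7 1 6 0]
After op 3 (in_shuffle): [8 11 2 5 7 10 1 4 6 9 0 3]
After op 4 (out_shuffle): [8 1 11 4 2 6 5 9 7 0 10 3]
After op 5 (cut(2)): [11 4 2 6 5 9 7 0 10 3 8 1]
Card 5 is at position 4.

Answer: 4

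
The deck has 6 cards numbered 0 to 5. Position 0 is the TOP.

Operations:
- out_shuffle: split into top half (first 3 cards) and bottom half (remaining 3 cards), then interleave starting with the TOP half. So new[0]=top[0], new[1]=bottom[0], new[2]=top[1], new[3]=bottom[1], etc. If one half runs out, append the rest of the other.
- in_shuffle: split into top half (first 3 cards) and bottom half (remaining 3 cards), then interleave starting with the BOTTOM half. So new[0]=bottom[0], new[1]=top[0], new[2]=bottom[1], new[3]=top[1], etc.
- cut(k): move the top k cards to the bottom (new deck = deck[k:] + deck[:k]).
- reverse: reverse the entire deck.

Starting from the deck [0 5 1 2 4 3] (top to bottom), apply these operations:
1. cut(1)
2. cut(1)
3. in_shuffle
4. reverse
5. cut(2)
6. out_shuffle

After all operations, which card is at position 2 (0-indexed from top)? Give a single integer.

Answer: 0

Derivation:
After op 1 (cut(1)): [5 1 2 4 3 0]
After op 2 (cut(1)): [1 2 4 3 0 5]
After op 3 (in_shuffle): [3 1 0 2 5 4]
After op 4 (reverse): [4 5 2 0 1 3]
After op 5 (cut(2)): [2 0 1 3 4 5]
After op 6 (out_shuffle): [2 3 0 4 1 5]
Position 2: card 0.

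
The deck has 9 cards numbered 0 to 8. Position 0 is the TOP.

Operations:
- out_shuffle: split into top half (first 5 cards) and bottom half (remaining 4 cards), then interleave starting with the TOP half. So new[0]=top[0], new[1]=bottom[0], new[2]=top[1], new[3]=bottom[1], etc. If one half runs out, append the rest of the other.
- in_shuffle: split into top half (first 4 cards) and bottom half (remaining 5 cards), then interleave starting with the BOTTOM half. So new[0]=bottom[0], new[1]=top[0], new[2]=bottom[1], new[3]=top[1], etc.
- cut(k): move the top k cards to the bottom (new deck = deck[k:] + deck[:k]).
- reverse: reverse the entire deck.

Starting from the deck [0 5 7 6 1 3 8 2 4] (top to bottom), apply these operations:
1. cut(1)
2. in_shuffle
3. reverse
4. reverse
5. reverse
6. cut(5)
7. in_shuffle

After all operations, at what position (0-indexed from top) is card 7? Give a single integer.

Answer: 1

Derivation:
After op 1 (cut(1)): [5 7 6 1 3 8 2 4 0]
After op 2 (in_shuffle): [3 5 8 7 2 6 4 1 0]
After op 3 (reverse): [0 1 4 6 2 7 8 5 3]
After op 4 (reverse): [3 5 8 7 2 6 4 1 0]
After op 5 (reverse): [0 1 4 6 2 7 8 5 3]
After op 6 (cut(5)): [7 8 5 3 0 1 4 6 2]
After op 7 (in_shuffle): [0 7 1 8 4 5 6 3 2]
Card 7 is at position 1.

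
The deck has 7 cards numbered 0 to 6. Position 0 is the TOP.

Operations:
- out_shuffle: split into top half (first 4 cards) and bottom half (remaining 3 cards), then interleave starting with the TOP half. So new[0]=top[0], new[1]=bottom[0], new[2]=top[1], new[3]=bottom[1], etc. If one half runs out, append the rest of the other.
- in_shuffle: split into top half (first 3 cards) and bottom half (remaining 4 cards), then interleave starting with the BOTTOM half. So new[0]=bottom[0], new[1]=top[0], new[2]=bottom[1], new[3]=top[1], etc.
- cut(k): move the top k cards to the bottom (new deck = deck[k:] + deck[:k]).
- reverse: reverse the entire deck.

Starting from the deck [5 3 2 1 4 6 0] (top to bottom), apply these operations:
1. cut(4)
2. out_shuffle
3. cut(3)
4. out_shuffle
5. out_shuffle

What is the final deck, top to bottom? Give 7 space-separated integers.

Answer: 2 1 4 6 0 5 3

Derivation:
After op 1 (cut(4)): [4 6 0 5 3 2 1]
After op 2 (out_shuffle): [4 3 6 2 0 1 5]
After op 3 (cut(3)): [2 0 1 5 4 3 6]
After op 4 (out_shuffle): [2 4 0 3 1 6 5]
After op 5 (out_shuffle): [2 1 4 6 0 5 3]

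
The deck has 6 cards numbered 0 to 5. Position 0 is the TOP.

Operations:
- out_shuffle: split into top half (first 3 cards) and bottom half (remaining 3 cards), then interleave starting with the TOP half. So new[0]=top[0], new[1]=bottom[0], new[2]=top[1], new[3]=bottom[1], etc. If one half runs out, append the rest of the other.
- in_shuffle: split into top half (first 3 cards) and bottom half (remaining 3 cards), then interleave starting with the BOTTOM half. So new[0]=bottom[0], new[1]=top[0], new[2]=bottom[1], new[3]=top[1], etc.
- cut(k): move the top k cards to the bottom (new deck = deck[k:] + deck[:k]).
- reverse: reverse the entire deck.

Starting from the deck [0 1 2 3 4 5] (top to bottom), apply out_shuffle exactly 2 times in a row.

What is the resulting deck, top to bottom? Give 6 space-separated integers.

Answer: 0 4 3 2 1 5

Derivation:
After op 1 (out_shuffle): [0 3 1 4 2 5]
After op 2 (out_shuffle): [0 4 3 2 1 5]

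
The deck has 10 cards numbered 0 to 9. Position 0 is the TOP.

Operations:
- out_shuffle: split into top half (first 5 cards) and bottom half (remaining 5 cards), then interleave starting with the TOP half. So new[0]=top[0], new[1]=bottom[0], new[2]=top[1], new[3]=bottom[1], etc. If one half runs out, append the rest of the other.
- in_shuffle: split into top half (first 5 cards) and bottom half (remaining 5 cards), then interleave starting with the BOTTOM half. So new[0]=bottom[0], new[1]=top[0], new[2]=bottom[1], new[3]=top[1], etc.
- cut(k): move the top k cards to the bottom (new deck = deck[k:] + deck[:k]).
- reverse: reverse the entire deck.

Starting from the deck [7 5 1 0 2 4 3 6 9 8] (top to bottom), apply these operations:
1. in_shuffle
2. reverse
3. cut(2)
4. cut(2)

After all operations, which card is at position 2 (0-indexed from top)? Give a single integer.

After op 1 (in_shuffle): [4 7 3 5 6 1 9 0 8 2]
After op 2 (reverse): [2 8 0 9 1 6 5 3 7 4]
After op 3 (cut(2)): [0 9 1 6 5 3 7 4 2 8]
After op 4 (cut(2)): [1 6 5 3 7 4 2 8 0 9]
Position 2: card 5.

Answer: 5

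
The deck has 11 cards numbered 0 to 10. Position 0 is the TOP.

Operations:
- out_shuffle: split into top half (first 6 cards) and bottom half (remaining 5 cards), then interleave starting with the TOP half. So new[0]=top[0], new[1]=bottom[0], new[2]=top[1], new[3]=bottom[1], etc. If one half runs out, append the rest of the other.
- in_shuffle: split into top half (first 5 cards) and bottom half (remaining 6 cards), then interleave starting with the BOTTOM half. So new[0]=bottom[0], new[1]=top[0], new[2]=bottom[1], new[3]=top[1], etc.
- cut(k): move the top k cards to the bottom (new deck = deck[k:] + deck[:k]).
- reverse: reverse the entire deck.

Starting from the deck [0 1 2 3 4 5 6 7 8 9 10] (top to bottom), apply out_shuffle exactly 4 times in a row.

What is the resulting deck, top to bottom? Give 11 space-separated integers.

Answer: 0 9 7 5 3 1 10 8 6 4 2

Derivation:
After op 1 (out_shuffle): [0 6 1 7 2 8 3 9 4 10 5]
After op 2 (out_shuffle): [0 3 6 9 1 4 7 10 2 5 8]
After op 3 (out_shuffle): [0 7 3 10 6 2 9 5 1 8 4]
After op 4 (out_shuffle): [0 9 7 5 3 1 10 8 6 4 2]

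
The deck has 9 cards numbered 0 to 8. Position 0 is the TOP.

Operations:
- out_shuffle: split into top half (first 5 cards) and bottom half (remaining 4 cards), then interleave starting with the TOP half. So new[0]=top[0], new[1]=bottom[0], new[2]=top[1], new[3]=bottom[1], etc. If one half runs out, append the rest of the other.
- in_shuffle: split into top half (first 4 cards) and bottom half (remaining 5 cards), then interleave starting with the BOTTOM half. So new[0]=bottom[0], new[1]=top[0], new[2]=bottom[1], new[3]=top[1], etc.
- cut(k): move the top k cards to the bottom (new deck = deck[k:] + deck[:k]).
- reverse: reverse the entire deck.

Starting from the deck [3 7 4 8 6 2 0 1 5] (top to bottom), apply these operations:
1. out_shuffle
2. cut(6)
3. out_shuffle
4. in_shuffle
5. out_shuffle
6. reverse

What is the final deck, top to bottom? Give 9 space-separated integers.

After op 1 (out_shuffle): [3 2 7 0 4 1 8 5 6]
After op 2 (cut(6)): [8 5 6 3 2 7 0 4 1]
After op 3 (out_shuffle): [8 7 5 0 6 4 3 1 2]
After op 4 (in_shuffle): [6 8 4 7 3 5 1 0 2]
After op 5 (out_shuffle): [6 5 8 1 4 0 7 2 3]
After op 6 (reverse): [3 2 7 0 4 1 8 5 6]

Answer: 3 2 7 0 4 1 8 5 6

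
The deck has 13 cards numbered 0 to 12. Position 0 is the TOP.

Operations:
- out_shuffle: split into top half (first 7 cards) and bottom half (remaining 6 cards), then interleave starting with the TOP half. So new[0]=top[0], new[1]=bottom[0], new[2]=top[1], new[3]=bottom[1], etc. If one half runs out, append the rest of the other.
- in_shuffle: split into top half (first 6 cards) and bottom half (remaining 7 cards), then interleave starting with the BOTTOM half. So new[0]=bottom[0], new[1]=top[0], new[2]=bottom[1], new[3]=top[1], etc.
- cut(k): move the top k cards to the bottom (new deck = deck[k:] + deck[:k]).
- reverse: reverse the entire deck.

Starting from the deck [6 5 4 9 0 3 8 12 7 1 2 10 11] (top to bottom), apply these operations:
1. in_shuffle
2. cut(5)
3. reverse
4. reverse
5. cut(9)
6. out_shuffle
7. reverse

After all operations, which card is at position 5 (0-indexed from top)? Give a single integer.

After op 1 (in_shuffle): [8 6 12 5 7 4 1 9 2 0 10 3 11]
After op 2 (cut(5)): [4 1 9 2 0 10 3 11 8 6 12 5 7]
After op 3 (reverse): [7 5 12 6 8 11 3 10 0 2 9 1 4]
After op 4 (reverse): [4 1 9 2 0 10 3 11 8 6 12 5 7]
After op 5 (cut(9)): [6 12 5 7 4 1 9 2 0 10 3 11 8]
After op 6 (out_shuffle): [6 2 12 0 5 10 7 3 4 11 1 8 9]
After op 7 (reverse): [9 8 1 11 4 3 7 10 5 0 12 2 6]
Position 5: card 3.

Answer: 3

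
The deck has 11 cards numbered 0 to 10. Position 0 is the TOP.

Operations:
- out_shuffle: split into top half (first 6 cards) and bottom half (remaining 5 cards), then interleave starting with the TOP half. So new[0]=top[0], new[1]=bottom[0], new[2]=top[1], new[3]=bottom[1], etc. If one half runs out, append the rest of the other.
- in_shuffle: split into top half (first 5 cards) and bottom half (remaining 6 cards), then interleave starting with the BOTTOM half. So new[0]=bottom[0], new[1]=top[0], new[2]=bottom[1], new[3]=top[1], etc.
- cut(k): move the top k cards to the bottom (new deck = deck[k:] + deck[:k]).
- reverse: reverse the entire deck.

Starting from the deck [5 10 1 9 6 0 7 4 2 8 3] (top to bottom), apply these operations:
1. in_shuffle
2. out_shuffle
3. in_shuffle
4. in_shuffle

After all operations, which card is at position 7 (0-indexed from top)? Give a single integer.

After op 1 (in_shuffle): [0 5 7 10 4 1 2 9 8 6 3]
After op 2 (out_shuffle): [0 2 5 9 7 8 10 6 4 3 1]
After op 3 (in_shuffle): [8 0 10 2 6 5 4 9 3 7 1]
After op 4 (in_shuffle): [5 8 4 0 9 10 3 2 7 6 1]
Position 7: card 2.

Answer: 2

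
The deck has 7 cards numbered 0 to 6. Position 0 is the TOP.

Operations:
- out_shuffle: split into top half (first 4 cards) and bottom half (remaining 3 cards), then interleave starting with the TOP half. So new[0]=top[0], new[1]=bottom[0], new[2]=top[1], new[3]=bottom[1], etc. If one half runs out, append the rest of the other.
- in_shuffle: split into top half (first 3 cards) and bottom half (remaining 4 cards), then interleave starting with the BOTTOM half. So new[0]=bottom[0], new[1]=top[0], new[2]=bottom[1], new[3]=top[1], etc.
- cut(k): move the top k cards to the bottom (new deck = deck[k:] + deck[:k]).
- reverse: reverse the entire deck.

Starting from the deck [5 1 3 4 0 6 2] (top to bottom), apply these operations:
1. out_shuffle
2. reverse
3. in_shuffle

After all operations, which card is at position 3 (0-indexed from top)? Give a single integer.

After op 1 (out_shuffle): [5 0 1 6 3 2 4]
After op 2 (reverse): [4 2 3 6 1 0 5]
After op 3 (in_shuffle): [6 4 1 2 0 3 5]
Position 3: card 2.

Answer: 2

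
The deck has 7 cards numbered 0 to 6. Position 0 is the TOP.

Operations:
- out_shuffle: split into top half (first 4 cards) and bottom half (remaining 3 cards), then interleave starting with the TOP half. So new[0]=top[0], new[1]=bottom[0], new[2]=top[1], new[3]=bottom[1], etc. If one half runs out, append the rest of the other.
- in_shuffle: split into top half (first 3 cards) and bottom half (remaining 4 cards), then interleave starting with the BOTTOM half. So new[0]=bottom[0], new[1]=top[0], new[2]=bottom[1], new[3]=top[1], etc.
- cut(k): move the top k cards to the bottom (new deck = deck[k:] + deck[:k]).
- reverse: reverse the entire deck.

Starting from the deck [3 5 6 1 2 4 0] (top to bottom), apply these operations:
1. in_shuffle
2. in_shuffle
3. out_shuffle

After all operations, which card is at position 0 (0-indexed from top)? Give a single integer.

After op 1 (in_shuffle): [1 3 2 5 4 6 0]
After op 2 (in_shuffle): [5 1 4 3 6 2 0]
After op 3 (out_shuffle): [5 6 1 2 4 0 3]
Position 0: card 5.

Answer: 5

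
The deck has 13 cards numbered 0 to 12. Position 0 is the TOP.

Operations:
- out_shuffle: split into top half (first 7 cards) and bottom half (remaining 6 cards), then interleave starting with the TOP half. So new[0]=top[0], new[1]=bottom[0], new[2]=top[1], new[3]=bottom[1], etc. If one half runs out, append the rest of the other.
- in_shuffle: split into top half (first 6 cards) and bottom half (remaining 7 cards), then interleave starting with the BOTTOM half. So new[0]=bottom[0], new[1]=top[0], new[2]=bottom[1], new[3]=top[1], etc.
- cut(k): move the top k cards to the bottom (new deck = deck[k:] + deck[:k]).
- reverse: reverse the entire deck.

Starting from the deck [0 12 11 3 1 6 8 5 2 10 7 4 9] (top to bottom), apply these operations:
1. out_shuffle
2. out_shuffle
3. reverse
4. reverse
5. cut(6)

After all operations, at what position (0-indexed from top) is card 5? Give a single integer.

After op 1 (out_shuffle): [0 5 12 2 11 10 3 7 1 4 6 9 8]
After op 2 (out_shuffle): [0 7 5 1 12 4 2 6 11 9 10 8 3]
After op 3 (reverse): [3 8 10 9 11 6 2 4 12 1 5 7 0]
After op 4 (reverse): [0 7 5 1 12 4 2 6 11 9 10 8 3]
After op 5 (cut(6)): [2 6 11 9 10 8 3 0 7 5 1 12 4]
Card 5 is at position 9.

Answer: 9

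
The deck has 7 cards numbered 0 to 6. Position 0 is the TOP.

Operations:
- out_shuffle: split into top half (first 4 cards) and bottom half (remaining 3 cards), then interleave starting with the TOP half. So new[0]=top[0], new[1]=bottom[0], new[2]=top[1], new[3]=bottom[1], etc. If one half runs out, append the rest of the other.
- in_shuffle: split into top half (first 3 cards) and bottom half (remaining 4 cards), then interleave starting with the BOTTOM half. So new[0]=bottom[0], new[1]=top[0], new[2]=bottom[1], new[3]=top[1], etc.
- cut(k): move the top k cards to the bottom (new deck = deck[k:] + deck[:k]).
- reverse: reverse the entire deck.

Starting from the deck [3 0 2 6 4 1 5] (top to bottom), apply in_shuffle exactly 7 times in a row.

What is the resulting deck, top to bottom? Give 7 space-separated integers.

Answer: 6 3 4 0 1 2 5

Derivation:
After op 1 (in_shuffle): [6 3 4 0 1 2 5]
After op 2 (in_shuffle): [0 6 1 3 2 4 5]
After op 3 (in_shuffle): [3 0 2 6 4 1 5]
After op 4 (in_shuffle): [6 3 4 0 1 2 5]
After op 5 (in_shuffle): [0 6 1 3 2 4 5]
After op 6 (in_shuffle): [3 0 2 6 4 1 5]
After op 7 (in_shuffle): [6 3 4 0 1 2 5]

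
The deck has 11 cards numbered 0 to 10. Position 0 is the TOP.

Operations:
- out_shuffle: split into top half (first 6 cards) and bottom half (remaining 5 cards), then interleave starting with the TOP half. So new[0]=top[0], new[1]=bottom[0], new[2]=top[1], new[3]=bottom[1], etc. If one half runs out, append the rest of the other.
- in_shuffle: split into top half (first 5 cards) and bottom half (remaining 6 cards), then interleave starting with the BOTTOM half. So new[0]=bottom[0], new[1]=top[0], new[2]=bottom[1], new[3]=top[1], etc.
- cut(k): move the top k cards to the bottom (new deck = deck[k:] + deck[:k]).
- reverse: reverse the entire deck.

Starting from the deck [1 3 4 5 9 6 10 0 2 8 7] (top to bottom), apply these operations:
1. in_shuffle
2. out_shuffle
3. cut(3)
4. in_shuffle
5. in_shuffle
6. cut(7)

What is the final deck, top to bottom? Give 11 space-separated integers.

Answer: 10 9 4 1 8 0 6 5 3 7 2

Derivation:
After op 1 (in_shuffle): [6 1 10 3 0 4 2 5 8 9 7]
After op 2 (out_shuffle): [6 2 1 5 10 8 3 9 0 7 4]
After op 3 (cut(3)): [5 10 8 3 9 0 7 4 6 2 1]
After op 4 (in_shuffle): [0 5 7 10 4 8 6 3 2 9 1]
After op 5 (in_shuffle): [8 0 6 5 3 7 2 10 9 4 1]
After op 6 (cut(7)): [10 9 4 1 8 0 6 5 3 7 2]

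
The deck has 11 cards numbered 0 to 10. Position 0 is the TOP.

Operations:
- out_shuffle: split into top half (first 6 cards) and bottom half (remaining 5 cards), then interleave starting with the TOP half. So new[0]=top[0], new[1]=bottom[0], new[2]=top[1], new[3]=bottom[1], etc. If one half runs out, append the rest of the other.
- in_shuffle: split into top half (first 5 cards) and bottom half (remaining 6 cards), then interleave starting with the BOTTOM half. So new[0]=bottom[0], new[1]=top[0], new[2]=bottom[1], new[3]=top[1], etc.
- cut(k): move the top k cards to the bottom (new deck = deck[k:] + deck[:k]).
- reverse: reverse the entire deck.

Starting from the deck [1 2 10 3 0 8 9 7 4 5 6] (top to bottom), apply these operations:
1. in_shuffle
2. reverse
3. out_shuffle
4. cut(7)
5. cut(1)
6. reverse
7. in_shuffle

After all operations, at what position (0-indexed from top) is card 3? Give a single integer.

After op 1 (in_shuffle): [8 1 9 2 7 10 4 3 5 0 6]
After op 2 (reverse): [6 0 5 3 4 10 7 2 9 1 8]
After op 3 (out_shuffle): [6 7 0 2 5 9 3 1 4 8 10]
After op 4 (cut(7)): [1 4 8 10 6 7 0 2 5 9 3]
After op 5 (cut(1)): [4 8 10 6 7 0 2 5 9 3 1]
After op 6 (reverse): [1 3 9 5 2 0 7 6 10 8 4]
After op 7 (in_shuffle): [0 1 7 3 6 9 10 5 8 2 4]
Card 3 is at position 3.

Answer: 3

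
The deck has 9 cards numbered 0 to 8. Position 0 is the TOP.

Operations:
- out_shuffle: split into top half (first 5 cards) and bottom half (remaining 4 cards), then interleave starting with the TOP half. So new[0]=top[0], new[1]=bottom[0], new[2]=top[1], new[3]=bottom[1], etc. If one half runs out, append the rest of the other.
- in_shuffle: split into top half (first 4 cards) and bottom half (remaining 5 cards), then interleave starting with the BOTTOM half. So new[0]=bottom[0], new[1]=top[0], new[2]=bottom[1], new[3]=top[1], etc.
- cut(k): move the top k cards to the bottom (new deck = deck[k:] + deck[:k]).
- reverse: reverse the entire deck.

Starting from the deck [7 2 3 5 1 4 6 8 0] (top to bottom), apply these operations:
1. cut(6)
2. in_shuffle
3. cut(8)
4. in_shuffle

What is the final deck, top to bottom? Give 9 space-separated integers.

After op 1 (cut(6)): [6 8 0 7 2 3 5 1 4]
After op 2 (in_shuffle): [2 6 3 8 5 0 1 7 4]
After op 3 (cut(8)): [4 2 6 3 8 5 0 1 7]
After op 4 (in_shuffle): [8 4 5 2 0 6 1 3 7]

Answer: 8 4 5 2 0 6 1 3 7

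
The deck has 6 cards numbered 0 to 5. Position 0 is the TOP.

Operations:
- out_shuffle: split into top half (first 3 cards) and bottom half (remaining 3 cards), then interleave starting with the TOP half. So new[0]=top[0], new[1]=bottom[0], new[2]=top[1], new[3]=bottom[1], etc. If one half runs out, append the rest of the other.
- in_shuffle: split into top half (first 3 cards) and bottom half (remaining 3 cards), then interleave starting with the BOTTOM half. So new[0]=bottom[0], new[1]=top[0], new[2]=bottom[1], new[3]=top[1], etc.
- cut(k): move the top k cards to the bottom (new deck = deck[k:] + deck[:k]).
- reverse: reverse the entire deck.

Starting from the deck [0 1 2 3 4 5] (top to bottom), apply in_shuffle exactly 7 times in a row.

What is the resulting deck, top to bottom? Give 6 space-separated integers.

Answer: 3 0 4 1 5 2

Derivation:
After op 1 (in_shuffle): [3 0 4 1 5 2]
After op 2 (in_shuffle): [1 3 5 0 2 4]
After op 3 (in_shuffle): [0 1 2 3 4 5]
After op 4 (in_shuffle): [3 0 4 1 5 2]
After op 5 (in_shuffle): [1 3 5 0 2 4]
After op 6 (in_shuffle): [0 1 2 3 4 5]
After op 7 (in_shuffle): [3 0 4 1 5 2]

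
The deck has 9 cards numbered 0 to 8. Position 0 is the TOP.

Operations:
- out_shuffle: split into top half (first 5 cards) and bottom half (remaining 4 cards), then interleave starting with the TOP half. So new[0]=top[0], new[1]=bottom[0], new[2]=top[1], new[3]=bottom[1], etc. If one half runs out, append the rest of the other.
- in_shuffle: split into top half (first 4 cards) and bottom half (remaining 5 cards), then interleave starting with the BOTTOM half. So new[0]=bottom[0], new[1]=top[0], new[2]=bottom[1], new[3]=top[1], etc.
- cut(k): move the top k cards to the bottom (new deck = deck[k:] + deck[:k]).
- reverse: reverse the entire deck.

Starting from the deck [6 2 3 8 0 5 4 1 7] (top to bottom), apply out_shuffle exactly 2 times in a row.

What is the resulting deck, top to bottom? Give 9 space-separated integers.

After op 1 (out_shuffle): [6 5 2 4 3 1 8 7 0]
After op 2 (out_shuffle): [6 1 5 8 2 7 4 0 3]

Answer: 6 1 5 8 2 7 4 0 3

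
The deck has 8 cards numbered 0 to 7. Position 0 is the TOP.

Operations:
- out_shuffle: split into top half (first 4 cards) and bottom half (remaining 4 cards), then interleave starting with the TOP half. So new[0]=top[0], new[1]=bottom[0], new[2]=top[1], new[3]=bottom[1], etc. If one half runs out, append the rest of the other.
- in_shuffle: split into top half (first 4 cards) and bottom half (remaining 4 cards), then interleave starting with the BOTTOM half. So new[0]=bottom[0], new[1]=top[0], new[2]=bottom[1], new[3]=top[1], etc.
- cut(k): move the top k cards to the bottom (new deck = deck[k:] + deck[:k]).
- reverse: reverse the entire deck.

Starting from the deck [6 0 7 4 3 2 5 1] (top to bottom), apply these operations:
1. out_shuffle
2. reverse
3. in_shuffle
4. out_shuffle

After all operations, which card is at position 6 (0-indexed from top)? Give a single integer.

Answer: 4

Derivation:
After op 1 (out_shuffle): [6 3 0 2 7 5 4 1]
After op 2 (reverse): [1 4 5 7 2 0 3 6]
After op 3 (in_shuffle): [2 1 0 4 3 5 6 7]
After op 4 (out_shuffle): [2 3 1 5 0 6 4 7]
Position 6: card 4.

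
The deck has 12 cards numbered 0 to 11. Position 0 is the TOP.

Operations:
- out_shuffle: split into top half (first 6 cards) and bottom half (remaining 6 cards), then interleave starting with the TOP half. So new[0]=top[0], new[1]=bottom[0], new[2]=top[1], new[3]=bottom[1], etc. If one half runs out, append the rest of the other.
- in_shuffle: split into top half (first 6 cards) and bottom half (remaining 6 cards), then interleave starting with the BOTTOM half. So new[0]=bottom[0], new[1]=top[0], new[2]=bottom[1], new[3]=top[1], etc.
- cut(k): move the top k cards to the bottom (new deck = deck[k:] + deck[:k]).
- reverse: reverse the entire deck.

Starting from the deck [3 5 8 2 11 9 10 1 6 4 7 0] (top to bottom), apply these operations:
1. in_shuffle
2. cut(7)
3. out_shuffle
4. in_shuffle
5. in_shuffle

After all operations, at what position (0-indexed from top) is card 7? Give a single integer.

After op 1 (in_shuffle): [10 3 1 5 6 8 4 2 7 11 0 9]
After op 2 (cut(7)): [2 7 11 0 9 10 3 1 5 6 8 4]
After op 3 (out_shuffle): [2 3 7 1 11 5 0 6 9 8 10 4]
After op 4 (in_shuffle): [0 2 6 3 9 7 8 1 10 11 4 5]
After op 5 (in_shuffle): [8 0 1 2 10 6 11 3 4 9 5 7]
Card 7 is at position 11.

Answer: 11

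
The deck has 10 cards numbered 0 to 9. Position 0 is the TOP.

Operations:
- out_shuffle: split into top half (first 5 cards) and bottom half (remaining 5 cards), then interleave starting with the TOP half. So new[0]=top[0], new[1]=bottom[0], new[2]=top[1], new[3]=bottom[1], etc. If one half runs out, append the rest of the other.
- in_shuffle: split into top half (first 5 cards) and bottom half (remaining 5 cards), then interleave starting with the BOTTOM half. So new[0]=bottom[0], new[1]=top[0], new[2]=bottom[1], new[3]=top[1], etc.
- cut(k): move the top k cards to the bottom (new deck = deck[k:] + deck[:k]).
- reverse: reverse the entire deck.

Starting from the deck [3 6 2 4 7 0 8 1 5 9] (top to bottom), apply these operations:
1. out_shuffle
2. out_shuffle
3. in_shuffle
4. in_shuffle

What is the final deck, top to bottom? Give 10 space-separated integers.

Answer: 0 5 2 3 4 8 9 1 6 7

Derivation:
After op 1 (out_shuffle): [3 0 6 8 2 1 4 5 7 9]
After op 2 (out_shuffle): [3 1 0 4 6 5 8 7 2 9]
After op 3 (in_shuffle): [5 3 8 1 7 0 2 4 9 6]
After op 4 (in_shuffle): [0 5 2 3 4 8 9 1 6 7]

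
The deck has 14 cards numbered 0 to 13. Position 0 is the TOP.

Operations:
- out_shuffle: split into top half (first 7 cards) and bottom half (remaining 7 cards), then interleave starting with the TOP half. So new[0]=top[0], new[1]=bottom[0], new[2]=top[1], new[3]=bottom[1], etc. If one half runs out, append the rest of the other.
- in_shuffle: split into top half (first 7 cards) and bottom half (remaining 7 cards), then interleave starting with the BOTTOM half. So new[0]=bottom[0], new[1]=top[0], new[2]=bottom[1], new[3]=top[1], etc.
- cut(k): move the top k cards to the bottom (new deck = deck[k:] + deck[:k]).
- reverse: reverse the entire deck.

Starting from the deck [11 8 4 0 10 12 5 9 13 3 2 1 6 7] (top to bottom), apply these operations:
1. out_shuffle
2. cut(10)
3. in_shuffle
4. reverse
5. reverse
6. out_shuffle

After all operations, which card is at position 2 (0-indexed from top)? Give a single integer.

Answer: 12

Derivation:
After op 1 (out_shuffle): [11 9 8 13 4 3 0 2 10 1 12 6 5 7]
After op 2 (cut(10)): [12 6 5 7 11 9 8 13 4 3 0 2 10 1]
After op 3 (in_shuffle): [13 12 4 6 3 5 0 7 2 11 10 9 1 8]
After op 4 (reverse): [8 1 9 10 11 2 7 0 5 3 6 4 12 13]
After op 5 (reverse): [13 12 4 6 3 5 0 7 2 11 10 9 1 8]
After op 6 (out_shuffle): [13 7 12 2 4 11 6 10 3 9 5 1 0 8]
Position 2: card 12.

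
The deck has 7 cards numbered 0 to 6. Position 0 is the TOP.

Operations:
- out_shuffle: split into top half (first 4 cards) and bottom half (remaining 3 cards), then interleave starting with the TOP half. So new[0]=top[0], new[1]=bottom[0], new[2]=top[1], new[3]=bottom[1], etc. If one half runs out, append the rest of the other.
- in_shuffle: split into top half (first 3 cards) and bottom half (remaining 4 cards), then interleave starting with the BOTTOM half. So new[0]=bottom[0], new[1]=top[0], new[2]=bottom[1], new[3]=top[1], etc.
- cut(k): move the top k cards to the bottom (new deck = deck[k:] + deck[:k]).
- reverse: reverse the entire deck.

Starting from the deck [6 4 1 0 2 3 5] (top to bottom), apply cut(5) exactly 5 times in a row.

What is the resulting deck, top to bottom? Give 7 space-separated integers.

Answer: 2 3 5 6 4 1 0

Derivation:
After op 1 (cut(5)): [3 5 6 4 1 0 2]
After op 2 (cut(5)): [0 2 3 5 6 4 1]
After op 3 (cut(5)): [4 1 0 2 3 5 6]
After op 4 (cut(5)): [5 6 4 1 0 2 3]
After op 5 (cut(5)): [2 3 5 6 4 1 0]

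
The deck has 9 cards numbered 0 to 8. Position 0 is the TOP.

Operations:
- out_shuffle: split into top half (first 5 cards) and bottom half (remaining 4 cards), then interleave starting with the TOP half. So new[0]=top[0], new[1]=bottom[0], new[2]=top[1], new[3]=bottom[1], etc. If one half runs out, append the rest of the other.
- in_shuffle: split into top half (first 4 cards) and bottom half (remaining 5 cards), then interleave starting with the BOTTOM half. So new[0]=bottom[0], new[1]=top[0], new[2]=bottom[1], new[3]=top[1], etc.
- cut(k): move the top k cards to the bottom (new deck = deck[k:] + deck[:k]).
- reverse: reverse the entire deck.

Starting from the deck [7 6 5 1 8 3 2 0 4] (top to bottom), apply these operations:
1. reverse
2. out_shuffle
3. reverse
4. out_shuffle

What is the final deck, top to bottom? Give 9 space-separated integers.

After op 1 (reverse): [4 0 2 3 8 1 5 6 7]
After op 2 (out_shuffle): [4 1 0 5 2 6 3 7 8]
After op 3 (reverse): [8 7 3 6 2 5 0 1 4]
After op 4 (out_shuffle): [8 5 7 0 3 1 6 4 2]

Answer: 8 5 7 0 3 1 6 4 2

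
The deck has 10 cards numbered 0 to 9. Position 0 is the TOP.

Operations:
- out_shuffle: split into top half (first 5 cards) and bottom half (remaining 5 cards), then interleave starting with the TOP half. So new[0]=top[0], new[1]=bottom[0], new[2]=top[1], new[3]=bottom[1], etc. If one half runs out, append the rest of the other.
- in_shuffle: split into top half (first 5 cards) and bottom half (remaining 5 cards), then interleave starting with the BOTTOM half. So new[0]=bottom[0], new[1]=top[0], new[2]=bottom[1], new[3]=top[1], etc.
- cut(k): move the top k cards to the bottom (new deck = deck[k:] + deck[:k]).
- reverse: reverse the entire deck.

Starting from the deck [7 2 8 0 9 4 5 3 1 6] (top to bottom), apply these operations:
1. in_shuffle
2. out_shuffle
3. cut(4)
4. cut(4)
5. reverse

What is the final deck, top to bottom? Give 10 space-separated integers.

After op 1 (in_shuffle): [4 7 5 2 3 8 1 0 6 9]
After op 2 (out_shuffle): [4 8 7 1 5 0 2 6 3 9]
After op 3 (cut(4)): [5 0 2 6 3 9 4 8 7 1]
After op 4 (cut(4)): [3 9 4 8 7 1 5 0 2 6]
After op 5 (reverse): [6 2 0 5 1 7 8 4 9 3]

Answer: 6 2 0 5 1 7 8 4 9 3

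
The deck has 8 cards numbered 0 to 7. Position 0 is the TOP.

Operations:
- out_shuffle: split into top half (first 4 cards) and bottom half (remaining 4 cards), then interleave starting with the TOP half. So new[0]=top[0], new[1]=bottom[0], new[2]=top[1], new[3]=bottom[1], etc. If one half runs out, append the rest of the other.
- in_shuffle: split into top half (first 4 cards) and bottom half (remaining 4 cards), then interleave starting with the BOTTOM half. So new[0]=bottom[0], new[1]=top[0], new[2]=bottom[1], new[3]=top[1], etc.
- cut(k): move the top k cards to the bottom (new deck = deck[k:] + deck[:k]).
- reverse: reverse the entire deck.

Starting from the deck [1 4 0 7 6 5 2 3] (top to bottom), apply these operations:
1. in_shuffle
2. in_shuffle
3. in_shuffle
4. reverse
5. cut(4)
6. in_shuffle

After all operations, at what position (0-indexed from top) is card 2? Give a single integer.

Answer: 5

Derivation:
After op 1 (in_shuffle): [6 1 5 4 2 0 3 7]
After op 2 (in_shuffle): [2 6 0 1 3 5 7 4]
After op 3 (in_shuffle): [3 2 5 6 7 0 4 1]
After op 4 (reverse): [1 4 0 7 6 5 2 3]
After op 5 (cut(4)): [6 5 2 3 1 4 0 7]
After op 6 (in_shuffle): [1 6 4 5 0 2 7 3]
Card 2 is at position 5.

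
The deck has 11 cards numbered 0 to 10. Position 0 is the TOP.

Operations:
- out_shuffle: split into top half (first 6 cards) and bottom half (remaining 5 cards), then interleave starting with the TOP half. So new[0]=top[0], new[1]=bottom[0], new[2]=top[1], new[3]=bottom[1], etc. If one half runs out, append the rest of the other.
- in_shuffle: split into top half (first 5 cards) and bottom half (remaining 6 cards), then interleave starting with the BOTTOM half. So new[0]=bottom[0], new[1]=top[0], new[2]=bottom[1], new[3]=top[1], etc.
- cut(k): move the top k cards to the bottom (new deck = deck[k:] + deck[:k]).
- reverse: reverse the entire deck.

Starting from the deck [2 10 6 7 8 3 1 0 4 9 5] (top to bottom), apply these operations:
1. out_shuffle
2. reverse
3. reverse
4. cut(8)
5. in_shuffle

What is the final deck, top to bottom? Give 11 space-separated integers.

Answer: 10 8 0 5 6 3 4 2 7 1 9

Derivation:
After op 1 (out_shuffle): [2 1 10 0 6 4 7 9 8 5 3]
After op 2 (reverse): [3 5 8 9 7 4 6 0 10 1 2]
After op 3 (reverse): [2 1 10 0 6 4 7 9 8 5 3]
After op 4 (cut(8)): [8 5 3 2 1 10 0 6 4 7 9]
After op 5 (in_shuffle): [10 8 0 5 6 3 4 2 7 1 9]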